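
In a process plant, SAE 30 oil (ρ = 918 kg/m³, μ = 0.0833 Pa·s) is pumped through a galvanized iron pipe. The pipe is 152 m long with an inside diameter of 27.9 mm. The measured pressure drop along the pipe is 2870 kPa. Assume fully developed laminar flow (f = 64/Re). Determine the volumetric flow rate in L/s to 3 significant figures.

Q ≈ 3.37 L/s

For laminar flow, f = 64/Re with Re = ρVD/μ, so Darcy-Weisbach reduces to ΔP = 32μLV/D². Solving for V: V = ΔP·D²/(32μL) = 2.87e+06·(0.0279)²/(32·0.0833·152) = 5.514 m/s.
Check: Re = ρVD/μ = 918·5.514·0.0279/0.0833 = 1695 < 2300, so the laminar assumption holds.
Q = V·A = 5.514·(π/4·0.0279²) = 0.003371 m³/s = 3.37 L/s.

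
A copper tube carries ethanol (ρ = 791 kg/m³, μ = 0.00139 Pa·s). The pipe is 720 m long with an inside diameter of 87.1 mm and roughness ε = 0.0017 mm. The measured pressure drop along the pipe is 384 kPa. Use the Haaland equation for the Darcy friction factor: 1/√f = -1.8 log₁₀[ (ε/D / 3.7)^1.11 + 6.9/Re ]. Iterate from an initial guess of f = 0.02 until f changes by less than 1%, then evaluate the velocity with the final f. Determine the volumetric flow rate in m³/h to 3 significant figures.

Rearranging Darcy-Weisbach: V = √(2·ΔP·D/(f·L·ρ)). With ε/D = 1.7e-06/0.0871 = 1.95e-05, iterate starting from f = 0.02:
  f = 0.02 → V = √(2·3.84e+05·0.0871/(0.02·720·791)) = 2.423 m/s; Re = ρVD/μ = 1.201e+05; f → 0.01725
  f = 0.01725 → V = 2.61 m/s; Re = 1.294e+05; f → 0.01699
  f = 0.01699 → V = 2.629 m/s; Re = 1.303e+05; f → 0.01697
Converged (Δf/f < 1%). With the final f = 0.01697: V = √(2·3.84e+05·0.0871/(0.01697·720·791)) = 2.631 m/s.
Q = V·A = 2.631·(π/4·0.0871²) = 0.01568 m³/s = 56.4 m³/h.

Q ≈ 56.4 m³/h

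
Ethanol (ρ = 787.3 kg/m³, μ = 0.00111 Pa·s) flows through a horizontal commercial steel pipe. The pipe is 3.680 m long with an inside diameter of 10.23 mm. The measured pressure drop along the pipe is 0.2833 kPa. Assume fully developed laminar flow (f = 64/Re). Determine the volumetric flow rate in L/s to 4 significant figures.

Q ≈ 0.01864 L/s

For laminar flow, f = 64/Re with Re = ρVD/μ, so Darcy-Weisbach reduces to ΔP = 32μLV/D². Solving for V: V = ΔP·D²/(32μL) = 283.3·(0.01023)²/(32·0.00111·3.68) = 0.2268 m/s.
Check: Re = ρVD/μ = 787.3·0.2268·0.01023/0.00111 = 1646 < 2300, so the laminar assumption holds.
Q = V·A = 0.2268·(π/4·0.01023²) = 1.864e-05 m³/s = 0.01864 L/s.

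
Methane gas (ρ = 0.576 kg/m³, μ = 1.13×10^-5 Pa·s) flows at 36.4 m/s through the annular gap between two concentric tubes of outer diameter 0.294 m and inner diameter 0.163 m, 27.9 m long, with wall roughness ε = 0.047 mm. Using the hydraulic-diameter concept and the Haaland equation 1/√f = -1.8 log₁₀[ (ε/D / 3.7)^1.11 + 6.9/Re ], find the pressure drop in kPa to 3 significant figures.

ΔP ≈ 1.42 kPa

Hydraulic diameter D_h = 4A/P = D_o - D_i = 0.294 - 0.163 = 0.131 m.
Re = ρVD_h/μ = 0.576·36.4·0.131/1.13e-05 = 2.431e+05.
ε/D_h = 4.7e-05/0.131 = 0.000359; Haaland gives 1/√f = -1.8 log₁₀[3.51e-05+2.84e-05] = 7.555, so f = 0.01752.
ΔP = f(L/D_h)(ρV²/2) = 0.01752·27.9/0.131·381.6 = 1424 Pa.
ΔP = 1.42 kPa.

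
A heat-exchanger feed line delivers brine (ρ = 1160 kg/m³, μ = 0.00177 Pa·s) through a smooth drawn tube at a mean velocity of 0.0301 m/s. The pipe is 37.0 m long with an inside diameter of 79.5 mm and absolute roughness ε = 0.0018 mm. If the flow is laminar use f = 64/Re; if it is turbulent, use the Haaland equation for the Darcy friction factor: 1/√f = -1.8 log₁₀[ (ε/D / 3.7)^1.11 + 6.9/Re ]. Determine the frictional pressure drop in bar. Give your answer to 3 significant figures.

Reynolds number Re = ρVD/μ = 1160 · 0.0301 · 0.0795 / 0.00177 = 1568.
Re < 2300 → laminar flow, so f = 64/Re = 64/1568 = 0.04081 (the turbulent correlation is not needed).
Darcy-Weisbach: ΔP = f(L/D)(ρV²/2) = 0.04081·(37/0.0795)·(1160·0.0301²/2) = 0.04081·465.4·0.5255 = 9.981 Pa.
ΔP = 9.981 Pa = 9.98×10^-5 bar.

ΔP ≈ 9.98×10^-5 bar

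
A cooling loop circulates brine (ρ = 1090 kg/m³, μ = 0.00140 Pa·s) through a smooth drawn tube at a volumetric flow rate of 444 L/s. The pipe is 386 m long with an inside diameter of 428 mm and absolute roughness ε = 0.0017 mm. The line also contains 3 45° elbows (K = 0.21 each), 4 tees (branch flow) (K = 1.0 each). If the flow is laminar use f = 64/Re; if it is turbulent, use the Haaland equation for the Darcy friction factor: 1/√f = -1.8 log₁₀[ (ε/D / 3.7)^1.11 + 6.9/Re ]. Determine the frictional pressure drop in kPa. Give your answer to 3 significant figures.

Q = 444 L/s = 444/1000 = 0.444 m³/s.
Cross-sectional area A = πD²/4 = π(0.428)²/4 = 0.1439 m²; mean velocity V = Q/A = 0.444/0.1439 = 3.086 m/s.
Reynolds number Re = ρVD/μ = 1090 · 3.086 · 0.428 / 0.0014 = 1.028e+06.
Re > 4000 → turbulent. Relative roughness ε/D = 1.7e-06/0.428 = 3.97e-06. Haaland: 1/√f = -1.8 log₁₀[(3.97e-06/3.7)^1.11 + 6.9/1.028e+06] = -1.8 log₁₀[2.37e-07 + 6.71e-06] = 9.285, so f = 0.0116.
Total minor-loss coefficient ΣK = 3·0.21 + 4·1 = 4.63.
ΔP = [f·L/D + ΣK]·(ρV²/2) = [0.0116·386/0.428 + 4.63]·(1090·3.086²/2) = [10.46 + 4.63]·5190 = 7.833e+04 Pa.
ΔP = 7.833e+04 Pa = 78.3 kPa.

ΔP ≈ 78.3 kPa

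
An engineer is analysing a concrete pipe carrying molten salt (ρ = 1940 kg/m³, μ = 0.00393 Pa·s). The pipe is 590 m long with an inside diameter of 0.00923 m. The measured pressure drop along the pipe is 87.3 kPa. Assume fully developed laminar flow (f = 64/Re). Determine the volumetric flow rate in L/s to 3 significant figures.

Q ≈ 0.00671 L/s

For laminar flow, f = 64/Re with Re = ρVD/μ, so Darcy-Weisbach reduces to ΔP = 32μLV/D². Solving for V: V = ΔP·D²/(32μL) = 8.73e+04·(0.00923)²/(32·0.00393·590) = 0.1002 m/s.
Check: Re = ρVD/μ = 1940·0.1002·0.00923/0.00393 = 456.7 < 2300, so the laminar assumption holds.
Q = V·A = 0.1002·(π/4·0.00923²) = 6.707e-06 m³/s = 0.00671 L/s.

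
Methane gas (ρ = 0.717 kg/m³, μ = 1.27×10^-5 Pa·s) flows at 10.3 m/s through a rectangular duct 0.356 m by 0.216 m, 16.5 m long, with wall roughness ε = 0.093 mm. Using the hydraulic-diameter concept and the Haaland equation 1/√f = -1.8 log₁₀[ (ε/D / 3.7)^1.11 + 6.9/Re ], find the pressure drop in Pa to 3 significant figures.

ΔP ≈ 42.7 Pa

Hydraulic diameter D_h = 4A/P = 4·(0.356·0.216)/(2·(0.356+0.216)) = 0.3076/1.144 = 0.2689 m.
Re = ρVD_h/μ = 0.717·10.3·0.2689/1.27e-05 = 1.563e+05.
ε/D_h = 9.3e-05/0.2689 = 0.000346; Haaland gives 1/√f = -1.8 log₁₀[3.37e-05+4.41e-05] = 7.396, so f = 0.01828.
ΔP = f(L/D_h)(ρV²/2) = 0.01828·16.5/0.2689·38.03 = 42.67 Pa.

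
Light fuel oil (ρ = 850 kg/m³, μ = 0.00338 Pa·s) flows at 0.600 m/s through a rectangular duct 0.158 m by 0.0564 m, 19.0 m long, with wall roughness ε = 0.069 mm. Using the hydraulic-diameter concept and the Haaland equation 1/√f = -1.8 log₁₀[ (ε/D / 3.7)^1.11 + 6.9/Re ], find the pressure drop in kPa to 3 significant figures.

ΔP ≈ 1.06 kPa

Hydraulic diameter D_h = 4A/P = 4·(0.158·0.0564)/(2·(0.158+0.0564)) = 0.03564/0.4288 = 0.08313 m.
Re = ρVD_h/μ = 850·0.6·0.08313/0.00338 = 1.254e+04.
ε/D_h = 6.9e-05/0.08313 = 0.00083; Haaland gives 1/√f = -1.8 log₁₀[8.9e-05+0.00055] = 5.75, so f = 0.03025.
ΔP = f(L/D_h)(ρV²/2) = 0.03025·19/0.08313·153 = 1058 Pa.
ΔP = 1.06 kPa.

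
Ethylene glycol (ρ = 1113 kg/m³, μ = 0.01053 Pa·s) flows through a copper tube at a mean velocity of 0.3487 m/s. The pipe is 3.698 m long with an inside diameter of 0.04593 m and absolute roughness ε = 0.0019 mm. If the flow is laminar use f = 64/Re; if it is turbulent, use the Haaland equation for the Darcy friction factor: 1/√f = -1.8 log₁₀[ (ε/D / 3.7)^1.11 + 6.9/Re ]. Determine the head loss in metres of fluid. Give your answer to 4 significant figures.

h_f ≈ 0.01886 m

Reynolds number Re = ρVD/μ = 1113 · 0.3487 · 0.04593 / 0.0105 = 1693.
Re < 2300 → laminar flow, so f = 64/Re = 64/1693 = 0.03781 (the turbulent correlation is not needed).
Darcy-Weisbach: ΔP = f(L/D)(ρV²/2) = 0.03781·(3.698/0.04593)·(1113·0.3487²/2) = 0.03781·80.51·67.67 = 206 Pa.
Head loss h_f = ΔP/(ρg) = 206/(1113·9.81) = 0.01886 m.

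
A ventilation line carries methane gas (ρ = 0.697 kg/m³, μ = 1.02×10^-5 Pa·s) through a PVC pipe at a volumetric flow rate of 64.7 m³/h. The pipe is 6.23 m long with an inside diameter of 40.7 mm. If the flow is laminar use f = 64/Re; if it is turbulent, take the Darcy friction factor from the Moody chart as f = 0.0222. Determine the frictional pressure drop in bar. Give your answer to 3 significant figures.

ΔP ≈ 0.00226 bar

Q = 64.7 m³/h = 64.7/3600 = 0.01797 m³/s.
Cross-sectional area A = πD²/4 = π(0.0407)²/4 = 0.001301 m²; mean velocity V = Q/A = 0.01797/0.001301 = 13.81 m/s.
Reynolds number Re = ρVD/μ = 0.697 · 13.81 · 0.0407 / 1.02e-05 = 3.842e+04.
Re > 4000 → turbulent; use the Moody-chart value f = 0.0222.
Darcy-Weisbach: ΔP = f(L/D)(ρV²/2) = 0.0222·(6.23/0.0407)·(0.697·13.81²/2) = 0.0222·153.1·66.5 = 226 Pa.
ΔP = 226 Pa = 0.00226 bar.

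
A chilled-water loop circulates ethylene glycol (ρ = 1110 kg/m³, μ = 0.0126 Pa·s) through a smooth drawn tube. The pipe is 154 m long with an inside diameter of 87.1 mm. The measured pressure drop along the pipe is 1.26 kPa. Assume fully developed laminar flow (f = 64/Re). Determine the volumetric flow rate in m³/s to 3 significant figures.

For laminar flow, f = 64/Re with Re = ρVD/μ, so Darcy-Weisbach reduces to ΔP = 32μLV/D². Solving for V: V = ΔP·D²/(32μL) = 1260·(0.0871)²/(32·0.0126·154) = 0.1539 m/s.
Check: Re = ρVD/μ = 1110·0.1539·0.0871/0.0126 = 1181 < 2300, so the laminar assumption holds.
Q = V·A = 0.1539·(π/4·0.0871²) = 0.0009173 m³/s = 9.17×10^-4 m³/s.

Q ≈ 9.17×10^-4 m³/s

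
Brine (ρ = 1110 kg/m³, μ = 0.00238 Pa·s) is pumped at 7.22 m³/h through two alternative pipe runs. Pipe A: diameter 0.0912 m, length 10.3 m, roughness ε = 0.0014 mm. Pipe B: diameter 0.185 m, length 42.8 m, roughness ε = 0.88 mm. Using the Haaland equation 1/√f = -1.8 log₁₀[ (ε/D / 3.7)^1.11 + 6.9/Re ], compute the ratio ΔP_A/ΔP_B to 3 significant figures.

Pipe A: V = Q/A = 0.002006/0.006533 = 0.307 m/s; Re = 1.306e+04; ε/D = 1.54e-05; Haaland → f = 0.02876; ΔP_A = f(L/D)(ρV²/2) = 169.9 Pa.
Pipe B: V = Q/A = 0.002006/0.02688 = 0.07461 m/s; Re = 6438; ε/D = 0.00476; Haaland → f = 0.04016; ΔP_B = f(L/D)(ρV²/2) = 28.71 Pa.
ΔP_A/ΔP_B = 169.9/28.71 = 5.92.

ΔP_A/ΔP_B ≈ 5.92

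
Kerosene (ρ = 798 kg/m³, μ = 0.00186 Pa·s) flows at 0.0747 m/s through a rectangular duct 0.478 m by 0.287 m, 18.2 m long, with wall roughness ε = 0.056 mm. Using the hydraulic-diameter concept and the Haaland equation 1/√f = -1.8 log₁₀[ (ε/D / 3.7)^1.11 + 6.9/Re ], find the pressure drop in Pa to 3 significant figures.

ΔP ≈ 3.38 Pa

Hydraulic diameter D_h = 4A/P = 4·(0.478·0.287)/(2·(0.478+0.287)) = 0.5487/1.53 = 0.3587 m.
Re = ρVD_h/μ = 798·0.0747·0.3587/0.00186 = 1.149e+04.
ε/D_h = 5.6e-05/0.3587 = 0.000156; Haaland gives 1/√f = -1.8 log₁₀[1.39e-05+0.0006] = 5.781, so f = 0.02992.
ΔP = f(L/D_h)(ρV²/2) = 0.02992·18.2/0.3587·2.226 = 3.381 Pa.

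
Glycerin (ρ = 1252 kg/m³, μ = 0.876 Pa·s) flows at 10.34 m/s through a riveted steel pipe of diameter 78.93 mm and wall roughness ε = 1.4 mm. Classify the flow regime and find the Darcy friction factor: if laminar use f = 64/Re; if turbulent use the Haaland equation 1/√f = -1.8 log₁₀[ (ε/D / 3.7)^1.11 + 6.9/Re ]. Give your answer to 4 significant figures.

Re = ρVD/μ = 1252·10.34·0.07893/0.876 = 1166.
Re < 2300 → laminar, so f = 64/Re = 0.05487 (roughness is irrelevant in laminar flow).

f ≈ 0.05487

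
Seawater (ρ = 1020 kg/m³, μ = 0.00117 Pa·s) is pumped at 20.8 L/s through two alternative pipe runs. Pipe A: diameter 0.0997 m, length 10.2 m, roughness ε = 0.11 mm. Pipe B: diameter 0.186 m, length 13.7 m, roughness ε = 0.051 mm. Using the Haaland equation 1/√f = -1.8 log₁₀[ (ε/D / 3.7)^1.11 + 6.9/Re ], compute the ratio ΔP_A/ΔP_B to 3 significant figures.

Pipe A: V = Q/A = 0.0208/0.007807 = 2.664 m/s; Re = 2.316e+05; ε/D = 0.0011; Haaland → f = 0.02117; ΔP_A = f(L/D)(ρV²/2) = 7840 Pa.
Pipe B: V = Q/A = 0.0208/0.02717 = 0.7655 m/s; Re = 1.241e+05; ε/D = 0.000274; Haaland → f = 0.01847; ΔP_B = f(L/D)(ρV²/2) = 406.5 Pa.
ΔP_A/ΔP_B = 7840/406.5 = 19.3.

ΔP_A/ΔP_B ≈ 19.3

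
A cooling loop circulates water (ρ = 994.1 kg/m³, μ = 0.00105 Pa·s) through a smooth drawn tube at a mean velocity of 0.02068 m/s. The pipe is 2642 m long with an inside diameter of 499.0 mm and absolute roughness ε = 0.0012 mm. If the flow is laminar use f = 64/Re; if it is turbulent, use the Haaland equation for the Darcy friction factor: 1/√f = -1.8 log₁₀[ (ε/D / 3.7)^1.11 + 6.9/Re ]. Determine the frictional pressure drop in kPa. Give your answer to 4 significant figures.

ΔP ≈ 0.03499 kPa

Reynolds number Re = ρVD/μ = 994.1 · 0.02068 · 0.499 / 0.00105 = 9770.
Re > 4000 → turbulent. Relative roughness ε/D = 1.2e-06/0.499 = 2.4e-06. Haaland: 1/√f = -1.8 log₁₀[(2.4e-06/3.7)^1.11 + 6.9/9770] = -1.8 log₁₀[1.36e-07 + 0.000706] = 5.672, so f = 0.03109.
Darcy-Weisbach: ΔP = f(L/D)(ρV²/2) = 0.03109·(2642/0.499)·(994.1·0.02068²/2) = 0.03109·5295·0.2126 = 34.99 Pa.
ΔP = 34.99 Pa = 0.03499 kPa.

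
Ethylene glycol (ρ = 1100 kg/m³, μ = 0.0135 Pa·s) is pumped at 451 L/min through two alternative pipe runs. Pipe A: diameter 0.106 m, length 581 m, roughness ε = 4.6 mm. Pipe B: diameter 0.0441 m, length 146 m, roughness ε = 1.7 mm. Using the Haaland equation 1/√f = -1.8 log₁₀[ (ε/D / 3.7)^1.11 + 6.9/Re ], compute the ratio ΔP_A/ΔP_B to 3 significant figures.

Pipe A: V = Q/A = 0.007517/0.008825 = 0.8518 m/s; Re = 7357; ε/D = 0.0434; Haaland → f = 0.07067; ΔP_A = f(L/D)(ρV²/2) = 1.546e+05 Pa.
Pipe B: V = Q/A = 0.007517/0.001527 = 4.921 m/s; Re = 1.768e+04; ε/D = 0.0385; Haaland → f = 0.06529; ΔP_B = f(L/D)(ρV²/2) = 2.879e+06 Pa.
ΔP_A/ΔP_B = 1.546e+05/2.879e+06 = 0.0537.

ΔP_A/ΔP_B ≈ 0.0537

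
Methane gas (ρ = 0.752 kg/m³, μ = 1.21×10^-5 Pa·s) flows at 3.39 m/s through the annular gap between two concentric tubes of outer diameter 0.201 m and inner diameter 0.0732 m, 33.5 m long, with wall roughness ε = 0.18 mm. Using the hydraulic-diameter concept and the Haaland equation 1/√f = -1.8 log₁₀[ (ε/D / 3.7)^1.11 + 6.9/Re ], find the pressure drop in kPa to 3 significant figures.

Hydraulic diameter D_h = 4A/P = D_o - D_i = 0.201 - 0.0732 = 0.1278 m.
Re = ρVD_h/μ = 0.752·3.39·0.1278/1.21e-05 = 2.693e+04.
ε/D_h = 0.00018/0.1278 = 0.00141; Haaland gives 1/√f = -1.8 log₁₀[0.00016+0.000256] = 6.085, so f = 0.02701.
ΔP = f(L/D_h)(ρV²/2) = 0.02701·33.5/0.1278·4.321 = 30.59 Pa.
ΔP = 0.0306 kPa.

ΔP ≈ 0.0306 kPa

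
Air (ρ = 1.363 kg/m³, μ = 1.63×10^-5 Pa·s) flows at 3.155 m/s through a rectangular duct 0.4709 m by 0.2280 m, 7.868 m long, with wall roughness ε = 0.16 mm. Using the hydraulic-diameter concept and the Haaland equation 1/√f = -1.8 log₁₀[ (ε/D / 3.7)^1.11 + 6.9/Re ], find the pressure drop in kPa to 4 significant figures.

ΔP ≈ 0.003599 kPa

Hydraulic diameter D_h = 4A/P = 4·(0.4709·0.228)/(2·(0.4709+0.228)) = 0.4295/1.398 = 0.3072 m.
Re = ρVD_h/μ = 1.363·3.155·0.3072/1.63e-05 = 8.106e+04.
ε/D_h = 0.00016/0.3072 = 0.000521; Haaland gives 1/√f = -1.8 log₁₀[5.31e-05+8.51e-05] = 6.947, so f = 0.02072.
ΔP = f(L/D_h)(ρV²/2) = 0.02072·7.868/0.3072·6.784 = 3.599 Pa.
ΔP = 0.003599 kPa.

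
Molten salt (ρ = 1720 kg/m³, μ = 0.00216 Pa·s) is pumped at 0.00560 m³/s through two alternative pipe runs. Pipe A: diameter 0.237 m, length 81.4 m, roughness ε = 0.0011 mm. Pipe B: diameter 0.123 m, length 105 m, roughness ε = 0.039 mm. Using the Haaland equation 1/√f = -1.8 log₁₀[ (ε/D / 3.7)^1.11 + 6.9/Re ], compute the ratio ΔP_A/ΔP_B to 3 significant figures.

ΔP_A/ΔP_B ≈ 0.0327

Pipe A: V = Q/A = 0.0056/0.04412 = 0.1269 m/s; Re = 2.396e+04; ε/D = 4.64e-06; Haaland → f = 0.02463; ΔP_A = f(L/D)(ρV²/2) = 117.2 Pa.
Pipe B: V = Q/A = 0.0056/0.01188 = 0.4713 m/s; Re = 4.616e+04; ε/D = 0.000317; Haaland → f = 0.02201; ΔP_B = f(L/D)(ρV²/2) = 3589 Pa.
ΔP_A/ΔP_B = 117.2/3589 = 0.0327.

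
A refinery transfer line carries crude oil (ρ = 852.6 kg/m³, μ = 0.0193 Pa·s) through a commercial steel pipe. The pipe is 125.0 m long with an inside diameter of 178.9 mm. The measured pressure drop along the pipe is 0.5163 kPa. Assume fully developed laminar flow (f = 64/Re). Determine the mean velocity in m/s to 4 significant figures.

V ≈ 0.2140 m/s

For laminar flow, f = 64/Re with Re = ρVD/μ, so Darcy-Weisbach reduces to ΔP = 32μLV/D². Solving for V: V = ΔP·D²/(32μL) = 516.3·(0.1789)²/(32·0.0193·125) = 0.214 m/s.
Check: Re = ρVD/μ = 852.6·0.214·0.1789/0.0193 = 1692 < 2300, so the laminar assumption holds.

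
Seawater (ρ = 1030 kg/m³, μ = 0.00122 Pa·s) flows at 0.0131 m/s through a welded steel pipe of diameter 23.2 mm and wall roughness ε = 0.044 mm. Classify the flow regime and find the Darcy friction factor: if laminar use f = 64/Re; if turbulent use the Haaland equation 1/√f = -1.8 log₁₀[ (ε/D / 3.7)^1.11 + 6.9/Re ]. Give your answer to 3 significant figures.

Re = ρVD/μ = 1030·0.0131·0.0232/0.00122 = 256.6.
Re < 2300 → laminar, so f = 64/Re = 0.2494 (roughness is irrelevant in laminar flow).

f ≈ 0.249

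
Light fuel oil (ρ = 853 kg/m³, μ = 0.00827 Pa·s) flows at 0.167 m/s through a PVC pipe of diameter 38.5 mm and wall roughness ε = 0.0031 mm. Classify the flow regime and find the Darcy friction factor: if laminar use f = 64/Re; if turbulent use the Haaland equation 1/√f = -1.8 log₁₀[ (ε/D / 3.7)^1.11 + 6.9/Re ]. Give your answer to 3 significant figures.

Re = ρVD/μ = 853·0.167·0.0385/0.00827 = 663.2.
Re < 2300 → laminar, so f = 64/Re = 0.09651 (roughness is irrelevant in laminar flow).

f ≈ 0.0965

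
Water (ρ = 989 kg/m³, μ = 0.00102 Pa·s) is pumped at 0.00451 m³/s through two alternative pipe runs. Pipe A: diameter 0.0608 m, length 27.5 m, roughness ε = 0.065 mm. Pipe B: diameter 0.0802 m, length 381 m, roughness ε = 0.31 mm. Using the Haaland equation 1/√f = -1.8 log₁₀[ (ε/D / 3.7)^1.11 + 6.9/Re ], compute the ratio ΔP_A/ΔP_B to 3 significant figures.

ΔP_A/ΔP_B ≈ 0.218

Pipe A: V = Q/A = 0.00451/0.002903 = 1.553 m/s; Re = 9.158e+04; ε/D = 0.00107; Haaland → f = 0.02238; ΔP_A = f(L/D)(ρV²/2) = 1.208e+04 Pa.
Pipe B: V = Q/A = 0.00451/0.005052 = 0.8928 m/s; Re = 6.942e+04; ε/D = 0.00387; Haaland → f = 0.0296; ΔP_B = f(L/D)(ρV²/2) = 5.543e+04 Pa.
ΔP_A/ΔP_B = 1.208e+04/5.543e+04 = 0.218.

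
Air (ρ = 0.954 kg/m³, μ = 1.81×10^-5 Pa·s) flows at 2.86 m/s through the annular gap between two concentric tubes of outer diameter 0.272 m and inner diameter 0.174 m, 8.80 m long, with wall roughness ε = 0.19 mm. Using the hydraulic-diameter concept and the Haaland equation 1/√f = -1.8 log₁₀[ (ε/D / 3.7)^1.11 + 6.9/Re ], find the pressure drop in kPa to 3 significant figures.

ΔP ≈ 0.0108 kPa

Hydraulic diameter D_h = 4A/P = D_o - D_i = 0.272 - 0.174 = 0.098 m.
Re = ρVD_h/μ = 0.954·2.86·0.098/1.81e-05 = 1.477e+04.
ε/D_h = 0.00019/0.098 = 0.00194; Haaland gives 1/√f = -1.8 log₁₀[0.000228+0.000467] = 5.684, so f = 0.03095.
ΔP = f(L/D_h)(ρV²/2) = 0.03095·8.8/0.098·3.902 = 10.84 Pa.
ΔP = 0.0108 kPa.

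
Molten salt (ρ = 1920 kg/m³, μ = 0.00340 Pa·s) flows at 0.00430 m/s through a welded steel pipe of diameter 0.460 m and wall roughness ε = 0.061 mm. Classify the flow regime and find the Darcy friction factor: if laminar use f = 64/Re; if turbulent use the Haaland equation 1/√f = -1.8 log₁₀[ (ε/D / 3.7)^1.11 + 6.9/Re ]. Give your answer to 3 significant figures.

f ≈ 0.0573

Re = ρVD/μ = 1920·0.0043·0.46/0.0034 = 1117.
Re < 2300 → laminar, so f = 64/Re = 0.0573 (roughness is irrelevant in laminar flow).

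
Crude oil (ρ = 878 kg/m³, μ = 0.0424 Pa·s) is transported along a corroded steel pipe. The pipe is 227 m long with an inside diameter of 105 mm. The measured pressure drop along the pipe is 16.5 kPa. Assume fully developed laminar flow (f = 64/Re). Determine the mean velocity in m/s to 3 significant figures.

For laminar flow, f = 64/Re with Re = ρVD/μ, so Darcy-Weisbach reduces to ΔP = 32μLV/D². Solving for V: V = ΔP·D²/(32μL) = 1.65e+04·(0.105)²/(32·0.0424·227) = 0.5906 m/s.
Check: Re = ρVD/μ = 878·0.5906·0.105/0.0424 = 1284 < 2300, so the laminar assumption holds.

V ≈ 0.591 m/s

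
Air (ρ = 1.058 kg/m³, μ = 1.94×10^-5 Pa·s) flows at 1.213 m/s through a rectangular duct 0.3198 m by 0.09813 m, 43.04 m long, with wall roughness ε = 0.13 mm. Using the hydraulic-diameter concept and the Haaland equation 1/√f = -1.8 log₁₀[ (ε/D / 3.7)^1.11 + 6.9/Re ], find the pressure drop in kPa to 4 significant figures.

Hydraulic diameter D_h = 4A/P = 4·(0.3198·0.09813)/(2·(0.3198+0.09813)) = 0.1255/0.8359 = 0.1502 m.
Re = ρVD_h/μ = 1.058·1.213·0.1502/1.94e-05 = 9935.
ε/D_h = 0.00013/0.1502 = 0.000866; Haaland gives 1/√f = -1.8 log₁₀[9.33e-05+0.000695] = 5.586, so f = 0.03204.
ΔP = f(L/D_h)(ρV²/2) = 0.03204·43.04/0.1502·0.7784 = 7.148 Pa.
ΔP = 0.007148 kPa.

ΔP ≈ 0.007148 kPa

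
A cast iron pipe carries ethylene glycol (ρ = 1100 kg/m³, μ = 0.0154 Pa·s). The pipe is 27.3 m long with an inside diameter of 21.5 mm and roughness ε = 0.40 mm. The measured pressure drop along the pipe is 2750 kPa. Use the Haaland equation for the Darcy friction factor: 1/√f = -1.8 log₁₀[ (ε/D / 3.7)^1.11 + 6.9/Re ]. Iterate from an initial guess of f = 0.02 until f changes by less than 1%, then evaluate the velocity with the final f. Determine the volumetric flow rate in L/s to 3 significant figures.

Q ≈ 3.22 L/s

Rearranging Darcy-Weisbach: V = √(2·ΔP·D/(f·L·ρ)). With ε/D = 0.0004/0.0215 = 0.0186, iterate starting from f = 0.02:
  f = 0.02 → V = √(2·2.75e+06·0.0215/(0.02·27.3·1100)) = 14.03 m/s; Re = ρVD/μ = 2.155e+04; f → 0.0492
  f = 0.0492 → V = 8.946 m/s; Re = 1.374e+04; f → 0.05018
  f = 0.05018 → V = 8.858 m/s; Re = 1.36e+04; f → 0.05021
Converged (Δf/f < 1%). With the final f = 0.05021: V = √(2·2.75e+06·0.0215/(0.05021·27.3·1100)) = 8.856 m/s.
Q = V·A = 8.856·(π/4·0.0215²) = 0.003215 m³/s = 3.22 L/s.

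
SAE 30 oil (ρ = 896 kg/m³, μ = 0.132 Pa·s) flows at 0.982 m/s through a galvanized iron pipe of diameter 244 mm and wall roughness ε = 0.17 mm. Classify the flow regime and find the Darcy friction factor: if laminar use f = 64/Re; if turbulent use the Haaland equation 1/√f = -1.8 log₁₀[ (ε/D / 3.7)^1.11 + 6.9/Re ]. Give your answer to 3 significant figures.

f ≈ 0.0393

Re = ρVD/μ = 896·0.982·0.244/0.132 = 1626.
Re < 2300 → laminar, so f = 64/Re = 0.03935 (roughness is irrelevant in laminar flow).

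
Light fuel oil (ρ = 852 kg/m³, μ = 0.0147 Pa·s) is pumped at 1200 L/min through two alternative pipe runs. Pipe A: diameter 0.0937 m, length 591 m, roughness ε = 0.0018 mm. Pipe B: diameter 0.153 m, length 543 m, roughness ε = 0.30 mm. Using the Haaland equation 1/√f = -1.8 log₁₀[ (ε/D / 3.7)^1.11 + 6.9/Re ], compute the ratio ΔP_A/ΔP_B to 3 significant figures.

ΔP_A/ΔP_B ≈ 10.3

Pipe A: V = Q/A = 0.02/0.006896 = 2.9 m/s; Re = 1.575e+04; ε/D = 1.92e-05; Haaland → f = 0.02739; ΔP_A = f(L/D)(ρV²/2) = 6.19e+05 Pa.
Pipe B: V = Q/A = 0.02/0.01839 = 1.088 m/s; Re = 9647; ε/D = 0.00196; Haaland → f = 0.03375; ΔP_B = f(L/D)(ρV²/2) = 6.039e+04 Pa.
ΔP_A/ΔP_B = 6.19e+05/6.039e+04 = 10.3.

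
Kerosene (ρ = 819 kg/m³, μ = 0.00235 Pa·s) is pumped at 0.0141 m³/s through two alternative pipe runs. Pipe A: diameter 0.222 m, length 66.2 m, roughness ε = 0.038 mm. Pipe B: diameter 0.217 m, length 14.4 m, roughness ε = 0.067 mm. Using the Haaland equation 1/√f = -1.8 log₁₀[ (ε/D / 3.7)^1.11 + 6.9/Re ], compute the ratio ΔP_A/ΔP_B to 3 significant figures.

ΔP_A/ΔP_B ≈ 4.07

Pipe A: V = Q/A = 0.0141/0.03871 = 0.3643 m/s; Re = 2.818e+04; ε/D = 0.000171; Haaland → f = 0.02402; ΔP_A = f(L/D)(ρV²/2) = 389.2 Pa.
Pipe B: V = Q/A = 0.0141/0.03698 = 0.3812 m/s; Re = 2.883e+04; ε/D = 0.000309; Haaland → f = 0.02421; ΔP_B = f(L/D)(ρV²/2) = 95.64 Pa.
ΔP_A/ΔP_B = 389.2/95.64 = 4.07.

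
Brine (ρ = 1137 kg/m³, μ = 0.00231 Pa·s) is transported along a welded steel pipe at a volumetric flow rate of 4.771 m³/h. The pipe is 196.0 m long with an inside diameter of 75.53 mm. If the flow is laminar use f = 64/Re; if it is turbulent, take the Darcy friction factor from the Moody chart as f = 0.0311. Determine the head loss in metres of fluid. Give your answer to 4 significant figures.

Q = 4.771 m³/h = 4.771/3600 = 0.001325 m³/s.
Cross-sectional area A = πD²/4 = π(0.07553)²/4 = 0.004481 m²; mean velocity V = Q/A = 0.001325/0.004481 = 0.2958 m/s.
Reynolds number Re = ρVD/μ = 1137 · 0.2958 · 0.07553 / 0.00231 = 1.1e+04.
Re > 4000 → turbulent; use the Moody-chart value f = 0.0311.
Darcy-Weisbach: ΔP = f(L/D)(ρV²/2) = 0.0311·(196/0.07553)·(1137·0.2958²/2) = 0.0311·2595·49.74 = 4014 Pa.
Head loss h_f = ΔP/(ρg) = 4014/(1137·9.81) = 0.3599 m.

h_f ≈ 0.3599 m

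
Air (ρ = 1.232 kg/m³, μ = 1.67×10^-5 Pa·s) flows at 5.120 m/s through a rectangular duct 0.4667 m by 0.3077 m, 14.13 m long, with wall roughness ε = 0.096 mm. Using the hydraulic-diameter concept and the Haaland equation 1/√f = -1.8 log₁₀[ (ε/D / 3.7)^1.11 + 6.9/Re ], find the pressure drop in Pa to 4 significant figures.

ΔP ≈ 11.12 Pa

Hydraulic diameter D_h = 4A/P = 4·(0.4667·0.3077)/(2·(0.4667+0.3077)) = 0.5744/1.549 = 0.3709 m.
Re = ρVD_h/μ = 1.232·5.12·0.3709/1.67e-05 = 1.401e+05.
ε/D_h = 9.6e-05/0.3709 = 0.000259; Haaland gives 1/√f = -1.8 log₁₀[2.44e-05+4.93e-05] = 7.439, so f = 0.01807.
ΔP = f(L/D_h)(ρV²/2) = 0.01807·14.13/0.3709·16.15 = 11.12 Pa.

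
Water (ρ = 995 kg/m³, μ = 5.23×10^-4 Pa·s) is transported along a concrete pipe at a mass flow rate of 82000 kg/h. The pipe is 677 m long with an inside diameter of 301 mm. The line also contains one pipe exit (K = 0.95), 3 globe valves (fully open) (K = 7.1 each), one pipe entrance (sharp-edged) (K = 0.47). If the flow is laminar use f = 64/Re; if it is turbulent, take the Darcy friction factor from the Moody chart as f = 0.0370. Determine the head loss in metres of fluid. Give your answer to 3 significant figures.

ṁ = 82000 kg/h = 82000/3600 = 22.78 kg/s.
A = πD²/4 = π(0.301)²/4 = 0.07116 m²; mean velocity V = ṁ/(ρA) = 22.78/(995 · 0.07116) = 0.3217 m/s.
Reynolds number Re = ρVD/μ = 995 · 0.3217 · 0.301 / 0.000523 = 1.842e+05.
Re > 4000 → turbulent; use the Moody-chart value f = 0.0370.
Total minor-loss coefficient ΣK = 1·0.95 + 3·7.1 + 1·0.47 = 22.7.
ΔP = [f·L/D + ΣK]·(ρV²/2) = [0.037·677/0.301 + 22.7]·(995·0.3217²/2) = [83.22 + 22.7]·51.49 = 5455 Pa.
Head loss h_f = ΔP/(ρg) = 5455/(995·9.81) = 0.559 m.

h_f ≈ 0.559 m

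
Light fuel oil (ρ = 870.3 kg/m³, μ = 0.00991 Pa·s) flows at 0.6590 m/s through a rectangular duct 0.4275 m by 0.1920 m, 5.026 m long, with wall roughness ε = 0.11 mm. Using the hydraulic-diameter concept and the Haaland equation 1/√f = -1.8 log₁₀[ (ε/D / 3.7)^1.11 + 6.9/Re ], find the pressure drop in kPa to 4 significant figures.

Hydraulic diameter D_h = 4A/P = 4·(0.4275·0.192)/(2·(0.4275+0.192)) = 0.3283/1.239 = 0.265 m.
Re = ρVD_h/μ = 870.3·0.659·0.265/0.00991 = 1.534e+04.
ε/D_h = 0.00011/0.265 = 0.000415; Haaland gives 1/√f = -1.8 log₁₀[4.13e-05+0.00045] = 5.956, so f = 0.02819.
ΔP = f(L/D_h)(ρV²/2) = 0.02819·5.026/0.265·189 = 101 Pa.
ΔP = 0.1010 kPa.

ΔP ≈ 0.1010 kPa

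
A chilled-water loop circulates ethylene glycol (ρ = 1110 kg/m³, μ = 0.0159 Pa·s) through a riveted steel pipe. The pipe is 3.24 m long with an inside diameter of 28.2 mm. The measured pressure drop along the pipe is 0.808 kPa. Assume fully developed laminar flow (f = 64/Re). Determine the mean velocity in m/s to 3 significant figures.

V ≈ 0.390 m/s

For laminar flow, f = 64/Re with Re = ρVD/μ, so Darcy-Weisbach reduces to ΔP = 32μLV/D². Solving for V: V = ΔP·D²/(32μL) = 808·(0.0282)²/(32·0.0159·3.24) = 0.3898 m/s.
Check: Re = ρVD/μ = 1110·0.3898·0.0282/0.0159 = 767.3 < 2300, so the laminar assumption holds.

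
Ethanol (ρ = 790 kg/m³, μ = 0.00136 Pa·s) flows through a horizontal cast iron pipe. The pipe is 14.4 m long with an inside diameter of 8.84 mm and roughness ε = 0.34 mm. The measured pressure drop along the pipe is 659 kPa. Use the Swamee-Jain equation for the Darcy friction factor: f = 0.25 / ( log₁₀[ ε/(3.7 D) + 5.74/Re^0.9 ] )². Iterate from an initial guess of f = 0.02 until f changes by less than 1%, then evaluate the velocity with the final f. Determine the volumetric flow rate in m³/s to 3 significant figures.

Rearranging Darcy-Weisbach: V = √(2·ΔP·D/(f·L·ρ)). With ε/D = 0.00034/0.00884 = 0.0385, iterate starting from f = 0.02:
  f = 0.02 → V = √(2·6.59e+05·0.00884/(0.02·14.4·790)) = 7.156 m/s; Re = ρVD/μ = 3.675e+04; f → 0.06475
  f = 0.06475 → V = 3.977 m/s; Re = 2.042e+04; f → 0.06557
  f = 0.06557 → V = 3.952 m/s; Re = 2.029e+04; f → 0.06558
Converged (Δf/f < 1%). With the final f = 0.06558: V = √(2·6.59e+05·0.00884/(0.06558·14.4·790)) = 3.952 m/s.
Q = V·A = 3.952·(π/4·0.00884²) = 0.0002425 m³/s = 2.43×10^-4 m³/s.

Q ≈ 2.43×10^-4 m³/s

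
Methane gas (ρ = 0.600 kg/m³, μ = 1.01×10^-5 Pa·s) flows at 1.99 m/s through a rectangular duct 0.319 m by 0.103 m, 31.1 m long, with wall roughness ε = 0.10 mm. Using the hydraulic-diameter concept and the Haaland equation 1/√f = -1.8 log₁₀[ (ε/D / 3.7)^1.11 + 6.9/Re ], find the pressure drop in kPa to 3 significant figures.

ΔP ≈ 0.00651 kPa

Hydraulic diameter D_h = 4A/P = 4·(0.319·0.103)/(2·(0.319+0.103)) = 0.1314/0.844 = 0.1557 m.
Re = ρVD_h/μ = 0.6·1.99·0.1557/1.01e-05 = 1.841e+04.
ε/D_h = 0.0001/0.1557 = 0.000642; Haaland gives 1/√f = -1.8 log₁₀[6.7e-05+0.000375] = 6.039, so f = 0.02742.
ΔP = f(L/D_h)(ρV²/2) = 0.02742·31.1/0.1557·1.188 = 6.507 Pa.
ΔP = 0.00651 kPa.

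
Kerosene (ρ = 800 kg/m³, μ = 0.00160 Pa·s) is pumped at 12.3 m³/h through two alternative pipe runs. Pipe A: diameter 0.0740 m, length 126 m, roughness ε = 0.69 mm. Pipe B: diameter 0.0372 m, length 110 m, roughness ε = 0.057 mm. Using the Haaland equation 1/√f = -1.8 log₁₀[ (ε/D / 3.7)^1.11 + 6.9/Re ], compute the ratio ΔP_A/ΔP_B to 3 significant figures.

ΔP_A/ΔP_B ≈ 0.0580

Pipe A: V = Q/A = 0.003417/0.004301 = 0.7944 m/s; Re = 2.939e+04; ε/D = 0.00932; Haaland → f = 0.03902; ΔP_A = f(L/D)(ρV²/2) = 1.677e+04 Pa.
Pipe B: V = Q/A = 0.003417/0.001087 = 3.144 m/s; Re = 5.847e+04; ε/D = 0.00153; Haaland → f = 0.02474; ΔP_B = f(L/D)(ρV²/2) = 2.892e+05 Pa.
ΔP_A/ΔP_B = 1.677e+04/2.892e+05 = 0.0580.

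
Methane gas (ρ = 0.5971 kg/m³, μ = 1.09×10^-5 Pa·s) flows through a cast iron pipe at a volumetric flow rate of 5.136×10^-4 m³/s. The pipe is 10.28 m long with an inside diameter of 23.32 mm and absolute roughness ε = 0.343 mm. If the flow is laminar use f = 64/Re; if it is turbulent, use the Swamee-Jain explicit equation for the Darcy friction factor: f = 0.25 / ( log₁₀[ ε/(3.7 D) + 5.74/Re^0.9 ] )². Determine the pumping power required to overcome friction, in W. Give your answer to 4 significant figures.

Cross-sectional area A = πD²/4 = π(0.02332)²/4 = 0.0004271 m²; mean velocity V = Q/A = 0.0005136/0.0004271 = 1.202 m/s.
Reynolds number Re = ρVD/μ = 0.5971 · 1.202 · 0.02332 / 1.09e-05 = 1536.
Re < 2300 → laminar flow, so f = 64/Re = 64/1536 = 0.04166 (the turbulent correlation is not needed).
Darcy-Weisbach: ΔP = f(L/D)(ρV²/2) = 0.04166·(10.28/0.02332)·(0.5971·1.202²/2) = 0.04166·440.8·0.4317 = 7.928 Pa.
Pumping power P = QΔP = 0.0005136·7.928 = 0.0040721 W = 0.004072 W.

P ≈ 0.004072 W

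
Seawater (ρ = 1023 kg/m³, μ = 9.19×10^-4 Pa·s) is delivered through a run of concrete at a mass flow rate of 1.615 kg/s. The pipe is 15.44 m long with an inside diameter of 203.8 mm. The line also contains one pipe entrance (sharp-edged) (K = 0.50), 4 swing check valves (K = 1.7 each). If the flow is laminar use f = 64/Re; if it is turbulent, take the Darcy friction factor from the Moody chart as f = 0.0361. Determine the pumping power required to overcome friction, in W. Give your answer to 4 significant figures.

A = πD²/4 = π(0.2038)²/4 = 0.03262 m²; mean velocity V = ṁ/(ρA) = 1.615/(1023 · 0.03262) = 0.04839 m/s.
Reynolds number Re = ρVD/μ = 1023 · 0.04839 · 0.2038 / 0.000919 = 1.098e+04.
Re > 4000 → turbulent; use the Moody-chart value f = 0.0361.
Total minor-loss coefficient ΣK = 1·0.5 + 4·1.7 = 7.3.
ΔP = [f·L/D + ΣK]·(ρV²/2) = [0.0361·15.44/0.2038 + 7.3]·(1023·0.04839²/2) = [2.735 + 7.3]·1.198 = 12.02 Pa.
Q = ṁ/ρ = 1.615/1023 = 0.001579 m³/s.
Pumping power P = QΔP = 0.001579·12.02 = 0.018978 W = 0.01898 W.

P ≈ 0.01898 W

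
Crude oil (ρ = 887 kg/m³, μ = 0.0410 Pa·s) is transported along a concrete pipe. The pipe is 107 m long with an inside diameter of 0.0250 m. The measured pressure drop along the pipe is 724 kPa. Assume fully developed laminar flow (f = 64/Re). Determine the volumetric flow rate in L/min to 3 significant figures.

For laminar flow, f = 64/Re with Re = ρVD/μ, so Darcy-Weisbach reduces to ΔP = 32μLV/D². Solving for V: V = ΔP·D²/(32μL) = 7.24e+05·(0.025)²/(32·0.041·107) = 3.223 m/s.
Check: Re = ρVD/μ = 887·3.223·0.025/0.041 = 1743 < 2300, so the laminar assumption holds.
Q = V·A = 3.223·(π/4·0.025²) = 0.001582 m³/s = 94.9 L/min.

Q ≈ 94.9 L/min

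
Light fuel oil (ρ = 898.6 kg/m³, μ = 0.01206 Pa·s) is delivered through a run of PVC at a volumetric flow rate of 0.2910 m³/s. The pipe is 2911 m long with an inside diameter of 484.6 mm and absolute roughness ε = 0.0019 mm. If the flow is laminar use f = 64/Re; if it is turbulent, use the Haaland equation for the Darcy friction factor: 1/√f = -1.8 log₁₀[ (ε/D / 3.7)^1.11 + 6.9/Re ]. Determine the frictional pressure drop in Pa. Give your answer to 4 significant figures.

ΔP ≈ 135200 Pa

Cross-sectional area A = πD²/4 = π(0.4846)²/4 = 0.1844 m²; mean velocity V = Q/A = 0.291/0.1844 = 1.578 m/s.
Reynolds number Re = ρVD/μ = 898.6 · 1.578 · 0.4846 / 0.0121 = 5.697e+04.
Re > 4000 → turbulent. Relative roughness ε/D = 1.9e-06/0.4846 = 3.92e-06. Haaland: 1/√f = -1.8 log₁₀[(3.92e-06/3.7)^1.11 + 6.9/5.697e+04] = -1.8 log₁₀[2.33e-07 + 0.000121] = 7.049, so f = 0.02013.
Darcy-Weisbach: ΔP = f(L/D)(ρV²/2) = 0.02013·(2911/0.4846)·(898.6·1.578²/2) = 0.02013·6007·1118 = 1.352e+05 Pa.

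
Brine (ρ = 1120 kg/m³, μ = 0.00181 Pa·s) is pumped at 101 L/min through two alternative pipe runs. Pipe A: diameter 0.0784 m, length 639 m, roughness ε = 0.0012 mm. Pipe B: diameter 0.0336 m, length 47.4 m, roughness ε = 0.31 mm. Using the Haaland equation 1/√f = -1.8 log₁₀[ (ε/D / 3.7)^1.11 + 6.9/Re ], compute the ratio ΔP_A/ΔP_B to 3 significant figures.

Pipe A: V = Q/A = 0.001683/0.004827 = 0.3487 m/s; Re = 1.692e+04; ε/D = 1.53e-05; Haaland → f = 0.02688; ΔP_A = f(L/D)(ρV²/2) = 1.492e+04 Pa.
Pipe B: V = Q/A = 0.001683/0.0008867 = 1.898 m/s; Re = 3.947e+04; ε/D = 0.00923; Haaland → f = 0.03842; ΔP_B = f(L/D)(ρV²/2) = 1.094e+05 Pa.
ΔP_A/ΔP_B = 1.492e+04/1.094e+05 = 0.136.

ΔP_A/ΔP_B ≈ 0.136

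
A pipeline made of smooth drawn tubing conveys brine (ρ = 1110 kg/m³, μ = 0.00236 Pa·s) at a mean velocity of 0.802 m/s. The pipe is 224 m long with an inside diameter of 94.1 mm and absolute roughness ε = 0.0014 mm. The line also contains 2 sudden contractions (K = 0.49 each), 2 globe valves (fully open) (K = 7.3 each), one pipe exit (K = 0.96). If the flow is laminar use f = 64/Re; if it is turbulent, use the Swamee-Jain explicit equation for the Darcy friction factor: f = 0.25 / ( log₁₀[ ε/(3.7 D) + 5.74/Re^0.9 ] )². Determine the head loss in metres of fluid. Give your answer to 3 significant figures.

h_f ≈ 2.30 m

Reynolds number Re = ρVD/μ = 1110 · 0.802 · 0.0941 / 0.00236 = 3.55e+04.
Re > 4000 → turbulent. Relative roughness ε/D = 1.4e-06/0.0941 = 1.49e-05. Swamee-Jain: f = 0.25/(log₁₀[1.49e-05/3.7 + 5.74/3.55e+04^0.9])² = 0.25/(log₁₀[4.02e-06 + 0.000461])² = 0.25/(-3.332)² = 0.02251.
Total minor-loss coefficient ΣK = 2·0.49 + 2·7.3 + 1·0.96 = 16.5.
ΔP = [f·L/D + ΣK]·(ρV²/2) = [0.02251·224/0.0941 + 16.5]·(1110·0.802²/2) = [53.59 + 16.5]·357 = 2.503e+04 Pa.
Head loss h_f = ΔP/(ρg) = 2.503e+04/(1110·9.81) = 2.30 m.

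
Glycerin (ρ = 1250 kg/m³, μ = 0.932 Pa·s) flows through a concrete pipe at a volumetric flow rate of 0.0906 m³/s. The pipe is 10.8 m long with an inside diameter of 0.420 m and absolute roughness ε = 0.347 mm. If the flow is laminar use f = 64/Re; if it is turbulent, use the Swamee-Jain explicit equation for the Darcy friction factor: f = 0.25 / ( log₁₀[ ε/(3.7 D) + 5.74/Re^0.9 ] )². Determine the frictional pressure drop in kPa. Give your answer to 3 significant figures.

ΔP ≈ 1.19 kPa

Cross-sectional area A = πD²/4 = π(0.42)²/4 = 0.1385 m²; mean velocity V = Q/A = 0.0906/0.1385 = 0.6539 m/s.
Reynolds number Re = ρVD/μ = 1250 · 0.6539 · 0.42 / 0.932 = 368.4.
Re < 2300 → laminar flow, so f = 64/Re = 64/368.4 = 0.1737 (the turbulent correlation is not needed).
Darcy-Weisbach: ΔP = f(L/D)(ρV²/2) = 0.1737·(10.8/0.42)·(1250·0.6539²/2) = 0.1737·25.71·267.3 = 1194 Pa.
ΔP = 1194 Pa = 1.19 kPa.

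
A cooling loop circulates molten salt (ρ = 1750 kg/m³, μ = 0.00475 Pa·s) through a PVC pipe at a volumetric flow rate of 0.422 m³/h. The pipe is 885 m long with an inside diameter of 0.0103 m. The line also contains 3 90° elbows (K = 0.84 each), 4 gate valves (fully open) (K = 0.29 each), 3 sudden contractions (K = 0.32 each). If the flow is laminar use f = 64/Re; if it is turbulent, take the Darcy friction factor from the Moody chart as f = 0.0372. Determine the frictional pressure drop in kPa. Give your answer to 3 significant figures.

Q = 0.422 m³/h = 0.422/3600 = 0.0001172 m³/s.
Cross-sectional area A = πD²/4 = π(0.0103)²/4 = 8.332e-05 m²; mean velocity V = Q/A = 0.0001172/8.332e-05 = 1.407 m/s.
Reynolds number Re = ρVD/μ = 1750 · 1.407 · 0.0103 / 0.00475 = 5339.
Re > 4000 → turbulent; use the Moody-chart value f = 0.0372.
Total minor-loss coefficient ΣK = 3·0.84 + 4·0.29 + 3·0.32 = 4.64.
ΔP = [f·L/D + ΣK]·(ρV²/2) = [0.0372·885/0.0103 + 4.64]·(1750·1.407²/2) = [3196 + 4.64]·1732 = 5.543e+06 Pa.
ΔP = 5.543e+06 Pa = 5540 kPa.

ΔP ≈ 5540 kPa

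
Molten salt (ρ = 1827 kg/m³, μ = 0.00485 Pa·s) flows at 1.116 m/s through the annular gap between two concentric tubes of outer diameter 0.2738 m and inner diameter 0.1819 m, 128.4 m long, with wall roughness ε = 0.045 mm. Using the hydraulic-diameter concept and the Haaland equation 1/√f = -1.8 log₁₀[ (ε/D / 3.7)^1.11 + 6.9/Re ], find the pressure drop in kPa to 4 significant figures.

ΔP ≈ 36.99 kPa

Hydraulic diameter D_h = 4A/P = D_o - D_i = 0.2738 - 0.1819 = 0.0919 m.
Re = ρVD_h/μ = 1827·1.116·0.0919/0.00485 = 3.863e+04.
ε/D_h = 4.5e-05/0.0919 = 0.00049; Haaland gives 1/√f = -1.8 log₁₀[4.96e-05+0.000179] = 6.555, so f = 0.02327.
ΔP = f(L/D_h)(ρV²/2) = 0.02327·128.4/0.0919·1138 = 3.699e+04 Pa.
ΔP = 36.99 kPa.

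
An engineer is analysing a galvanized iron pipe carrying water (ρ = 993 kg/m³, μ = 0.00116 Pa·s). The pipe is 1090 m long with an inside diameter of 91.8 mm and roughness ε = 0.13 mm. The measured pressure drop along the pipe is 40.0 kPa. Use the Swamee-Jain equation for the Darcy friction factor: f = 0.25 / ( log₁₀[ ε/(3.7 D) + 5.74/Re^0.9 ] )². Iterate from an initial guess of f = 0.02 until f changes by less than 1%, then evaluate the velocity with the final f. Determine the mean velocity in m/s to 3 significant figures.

Rearranging Darcy-Weisbach: V = √(2·ΔP·D/(f·L·ρ)). With ε/D = 0.00013/0.0918 = 0.00142, iterate starting from f = 0.02:
  f = 0.02 → V = √(2·4e+04·0.0918/(0.02·1090·993)) = 0.5825 m/s; Re = ρVD/μ = 4.577e+04; f → 0.0256
  f = 0.0256 → V = 0.5149 m/s; Re = 4.046e+04; f → 0.026
  f = 0.026 → V = 0.5109 m/s; Re = 4.015e+04; f → 0.02602
Converged (Δf/f < 1%). With the final f = 0.02602: V = √(2·4e+04·0.0918/(0.02602·1090·993)) = 0.5106 m/s.

V ≈ 0.511 m/s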